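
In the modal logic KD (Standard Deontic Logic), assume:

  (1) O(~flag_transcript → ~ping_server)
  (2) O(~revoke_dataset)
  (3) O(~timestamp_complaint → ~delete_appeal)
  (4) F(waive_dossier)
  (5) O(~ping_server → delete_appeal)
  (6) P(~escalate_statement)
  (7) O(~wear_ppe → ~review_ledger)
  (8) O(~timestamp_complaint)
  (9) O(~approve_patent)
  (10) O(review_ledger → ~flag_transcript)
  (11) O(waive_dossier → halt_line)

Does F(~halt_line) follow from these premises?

Premise 11 is O(waive_dossier → halt_line), but O(waive_dossier) is not derivable from the premises, so it does not yield O(halt_line).
No other premise forces O(halt_line). An ideal world satisfying every premise can still have ~halt_line true, so F(~halt_line) is not derivable.

No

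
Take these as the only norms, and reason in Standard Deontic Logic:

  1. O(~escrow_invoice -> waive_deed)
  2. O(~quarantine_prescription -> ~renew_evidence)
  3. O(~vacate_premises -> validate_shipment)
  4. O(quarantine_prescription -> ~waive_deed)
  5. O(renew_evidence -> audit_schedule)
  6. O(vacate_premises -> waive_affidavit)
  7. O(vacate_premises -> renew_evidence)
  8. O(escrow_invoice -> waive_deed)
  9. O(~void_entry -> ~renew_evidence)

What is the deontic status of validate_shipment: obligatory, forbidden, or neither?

By case analysis on escrow_invoice: premise 8 gives O(escrow_invoice -> waive_deed) and premise 1 gives O(~escrow_invoice -> waive_deed), so O(waive_deed) either way.
Premise 4 is O(quarantine_prescription -> ~waive_deed); contrapositively O(waive_deed -> ~quarantine_prescription). Since O(waive_deed) holds, K gives O(~quarantine_prescription).
Premise 2 is O(~quarantine_prescription -> ~renew_evidence); since O(~quarantine_prescription), deontic closure gives O(~renew_evidence).
Premise 7, O(vacate_premises -> renew_evidence), contraposes to O(~renew_evidence -> ~vacate_premises); with O(~renew_evidence) we get O(~vacate_premises).
From O(~vacate_premises) and premise 3, O(~vacate_premises -> validate_shipment), we obtain O(validate_shipment).
Premises 5, 6, 9 do not contribute to this derivation.
Hence validate_shipment is obligatory.

Obligatory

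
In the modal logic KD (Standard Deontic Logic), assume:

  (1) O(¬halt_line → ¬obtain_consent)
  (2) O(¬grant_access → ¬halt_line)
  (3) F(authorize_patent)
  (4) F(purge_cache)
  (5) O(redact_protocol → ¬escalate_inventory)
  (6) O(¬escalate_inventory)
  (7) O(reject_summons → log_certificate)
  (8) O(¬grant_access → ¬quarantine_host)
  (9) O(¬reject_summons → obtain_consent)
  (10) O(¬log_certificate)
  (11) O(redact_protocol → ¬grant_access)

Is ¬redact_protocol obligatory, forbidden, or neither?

Premise 10 gives O(¬log_certificate).
The contrapositive of premise 7 (O(reject_summons → log_certificate)) is O(¬log_certificate → ¬reject_summons), and O(¬log_certificate) is already established, so O(¬reject_summons).
Premise 9 is O(¬reject_summons → obtain_consent); since O(¬reject_summons), deontic closure gives O(obtain_consent).
The contrapositive of premise 1 (O(¬halt_line → ¬obtain_consent)) is O(obtain_consent → halt_line), and O(obtain_consent) is already established, so O(halt_line).
Premise 2 is O(¬grant_access → ¬halt_line); contrapositively O(halt_line → grant_access). Since O(halt_line) holds, K gives O(grant_access).
Premise 11, O(redact_protocol → ¬grant_access), contraposes to O(grant_access → ¬redact_protocol); with O(grant_access) we get O(¬redact_protocol).
Premises 3, 4, 5, 6, 8 do not contribute to this derivation.
Hence ¬redact_protocol is obligatory.

Obligatory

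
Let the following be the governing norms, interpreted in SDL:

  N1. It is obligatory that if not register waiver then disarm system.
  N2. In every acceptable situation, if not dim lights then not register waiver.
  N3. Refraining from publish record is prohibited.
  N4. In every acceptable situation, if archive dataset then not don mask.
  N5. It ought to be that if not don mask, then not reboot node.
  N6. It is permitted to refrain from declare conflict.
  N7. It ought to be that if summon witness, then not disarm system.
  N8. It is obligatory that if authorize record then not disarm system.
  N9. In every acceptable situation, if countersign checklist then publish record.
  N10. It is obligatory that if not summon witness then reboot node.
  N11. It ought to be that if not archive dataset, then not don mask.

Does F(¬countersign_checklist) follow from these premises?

Premise 9 is O(countersign_checklist → publish_record); even if O(publish_record) held, inferring O(countersign_checklist) would be affirming the consequent — invalid.
No other premise forces O(countersign_checklist). An ideal world satisfying every premise can still have ¬countersign_checklist true, so F(¬countersign_checklist) is not derivable.

No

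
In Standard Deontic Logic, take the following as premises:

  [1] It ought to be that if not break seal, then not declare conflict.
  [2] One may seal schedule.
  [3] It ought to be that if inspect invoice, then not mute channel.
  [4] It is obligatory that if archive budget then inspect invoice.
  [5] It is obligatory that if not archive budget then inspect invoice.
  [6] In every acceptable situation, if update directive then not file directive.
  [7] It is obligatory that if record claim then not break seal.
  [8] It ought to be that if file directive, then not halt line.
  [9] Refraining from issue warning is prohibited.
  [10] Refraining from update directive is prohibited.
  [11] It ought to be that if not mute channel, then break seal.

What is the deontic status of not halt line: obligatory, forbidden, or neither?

Neither

Premise 8 is O(file_directive → ¬halt_line), but O(file_directive) is not derivable from the premises, so it does not yield O(¬halt_line).
No premise or chain of K-axiom applications forces O(¬halt_line), and none forces O(halt_line). So ¬halt_line is neither obligatory nor forbidden under these norms.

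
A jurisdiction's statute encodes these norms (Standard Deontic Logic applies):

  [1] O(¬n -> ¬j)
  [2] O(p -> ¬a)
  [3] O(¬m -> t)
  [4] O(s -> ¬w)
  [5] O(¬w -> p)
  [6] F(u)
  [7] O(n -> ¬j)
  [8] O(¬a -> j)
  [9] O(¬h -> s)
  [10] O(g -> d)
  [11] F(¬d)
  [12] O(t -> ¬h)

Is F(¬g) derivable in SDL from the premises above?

Premise 10 is O(g -> d); even if O(d) held, inferring O(g) would be affirming the consequent — invalid.
No other premise forces O(g). An ideal world satisfying every premise can still have ¬g true, so F(¬g) is not derivable.

No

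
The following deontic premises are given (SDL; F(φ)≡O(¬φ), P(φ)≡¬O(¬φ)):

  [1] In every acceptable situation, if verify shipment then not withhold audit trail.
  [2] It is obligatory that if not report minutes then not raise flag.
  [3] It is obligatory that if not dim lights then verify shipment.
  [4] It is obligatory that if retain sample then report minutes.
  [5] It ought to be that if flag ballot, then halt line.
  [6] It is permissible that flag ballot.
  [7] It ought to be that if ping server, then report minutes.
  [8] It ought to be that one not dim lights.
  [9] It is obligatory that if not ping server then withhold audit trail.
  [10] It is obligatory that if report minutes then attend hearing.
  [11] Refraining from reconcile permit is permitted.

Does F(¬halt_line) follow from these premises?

Premise 5 is O(flag_ballot → halt_line), but O(flag_ballot) is not derivable from the premises (the permission P(flag_ballot) asserts only ¬O(¬flag_ballot), not O(flag_ballot)), so it does not yield O(halt_line).
No other premise forces O(halt_line). An ideal world satisfying every premise can still have ¬halt_line true, so F(¬halt_line) is not derivable.

No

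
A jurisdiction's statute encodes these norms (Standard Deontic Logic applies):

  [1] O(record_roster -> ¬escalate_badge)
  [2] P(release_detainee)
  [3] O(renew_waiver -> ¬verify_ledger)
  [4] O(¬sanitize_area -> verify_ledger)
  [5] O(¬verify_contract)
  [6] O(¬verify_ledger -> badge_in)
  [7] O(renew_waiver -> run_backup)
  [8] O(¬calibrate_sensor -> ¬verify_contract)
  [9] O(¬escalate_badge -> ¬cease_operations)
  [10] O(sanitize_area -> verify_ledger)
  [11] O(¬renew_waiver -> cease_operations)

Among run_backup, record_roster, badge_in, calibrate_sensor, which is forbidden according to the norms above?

record_roster

Premises 10 and 4 are O(sanitize_area -> verify_ledger) and O(¬sanitize_area -> verify_ledger); every ideal world satisfies sanitize_area or ¬sanitize_area, so in either case verify_ledger holds — hence O(verify_ledger).
Premise 3 is O(renew_waiver -> ¬verify_ledger); contrapositively O(verify_ledger -> ¬renew_waiver). Since O(verify_ledger) holds, K gives O(¬renew_waiver).
From O(¬renew_waiver) and premise 11, O(¬renew_waiver -> cease_operations), we obtain O(cease_operations).
Premise 9, O(¬escalate_badge -> ¬cease_operations), contraposes to O(cease_operations -> escalate_badge); with O(cease_operations) we get O(escalate_badge).
Premise 1 is O(record_roster -> ¬escalate_badge); contrapositively O(escalate_badge -> ¬record_roster). Since O(escalate_badge) holds, K gives O(¬record_roster).
So O(¬record_roster) holds, i.e. record_roster is forbidden. None of the other listed options is forbidden under the premises.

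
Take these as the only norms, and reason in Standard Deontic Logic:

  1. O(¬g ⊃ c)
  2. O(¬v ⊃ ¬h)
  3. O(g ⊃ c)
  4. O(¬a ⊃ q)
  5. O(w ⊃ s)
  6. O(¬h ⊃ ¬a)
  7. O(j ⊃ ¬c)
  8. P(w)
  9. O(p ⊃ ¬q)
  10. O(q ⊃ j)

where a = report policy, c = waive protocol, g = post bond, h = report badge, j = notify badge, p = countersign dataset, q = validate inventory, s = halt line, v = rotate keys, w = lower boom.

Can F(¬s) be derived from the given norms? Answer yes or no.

No

Premise 5 is O(w ⊃ s), but O(w) is not derivable from the premises (the permission P(w) asserts only ¬O(¬w), not O(w)), so it does not yield O(s).
No other premise forces O(s). An ideal world satisfying every premise can still have ¬s true, so F(¬s) is not derivable.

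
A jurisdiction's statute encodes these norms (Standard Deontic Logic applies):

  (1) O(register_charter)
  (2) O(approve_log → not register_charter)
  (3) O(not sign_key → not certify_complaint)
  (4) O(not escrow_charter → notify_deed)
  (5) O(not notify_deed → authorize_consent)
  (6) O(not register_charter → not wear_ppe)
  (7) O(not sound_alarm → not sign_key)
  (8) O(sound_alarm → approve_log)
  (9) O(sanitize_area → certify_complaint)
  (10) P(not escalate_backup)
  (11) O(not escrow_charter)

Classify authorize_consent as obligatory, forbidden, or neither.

Premise 5 is O(not notify_deed → authorize_consent), but O(not notify_deed) is not derivable from the premises, so it does not yield O(authorize_consent).
No premise or chain of K-axiom applications forces O(authorize_consent), and none forces O(not authorize_consent). So authorize_consent is neither obligatory nor forbidden under these norms.

Neither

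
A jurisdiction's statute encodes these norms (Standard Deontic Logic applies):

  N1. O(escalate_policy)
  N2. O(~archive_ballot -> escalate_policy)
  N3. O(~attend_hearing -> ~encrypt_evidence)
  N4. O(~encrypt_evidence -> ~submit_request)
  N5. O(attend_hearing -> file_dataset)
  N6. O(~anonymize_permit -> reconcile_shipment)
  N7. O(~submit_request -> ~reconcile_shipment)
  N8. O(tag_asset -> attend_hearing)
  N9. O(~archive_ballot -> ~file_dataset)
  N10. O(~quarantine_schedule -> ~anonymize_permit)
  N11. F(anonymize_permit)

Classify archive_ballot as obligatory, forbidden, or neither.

Obligatory

Premise 11, F(anonymize_permit), is equivalent to O(~anonymize_permit).
With premise 6, O(~anonymize_permit -> reconcile_shipment), the K-axiom yields O(reconcile_shipment).
The contrapositive of premise 7 (O(~submit_request -> ~reconcile_shipment)) is O(reconcile_shipment -> submit_request), and O(reconcile_shipment) is already established, so O(submit_request).
Premise 4 is O(~encrypt_evidence -> ~submit_request); contrapositively O(submit_request -> encrypt_evidence). Since O(submit_request) holds, K gives O(encrypt_evidence).
Premise 3, O(~attend_hearing -> ~encrypt_evidence), contraposes to O(encrypt_evidence -> attend_hearing); with O(encrypt_evidence) we get O(attend_hearing).
From O(attend_hearing) and premise 5, O(attend_hearing -> file_dataset), we obtain O(file_dataset).
The contrapositive of premise 9 (O(~archive_ballot -> ~file_dataset)) is O(file_dataset -> archive_ballot), and O(file_dataset) is already established, so O(archive_ballot).
Premises 1, 2, 8, 10 do not contribute to this derivation.
Hence archive_ballot is obligatory.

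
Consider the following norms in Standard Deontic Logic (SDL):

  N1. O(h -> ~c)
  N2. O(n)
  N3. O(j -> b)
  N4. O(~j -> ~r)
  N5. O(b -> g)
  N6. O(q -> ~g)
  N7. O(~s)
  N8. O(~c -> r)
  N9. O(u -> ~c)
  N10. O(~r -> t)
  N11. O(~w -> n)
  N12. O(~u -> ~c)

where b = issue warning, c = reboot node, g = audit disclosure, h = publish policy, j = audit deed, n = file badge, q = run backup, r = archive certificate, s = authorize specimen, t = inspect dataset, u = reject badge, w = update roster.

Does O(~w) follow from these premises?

No

Premise 11 is O(~w -> n); even if O(n) held, inferring O(~w) would be affirming the consequent — invalid.
No other premise forces O(~w). An ideal world satisfying every premise can still have ~w false, so O(~w) is not derivable.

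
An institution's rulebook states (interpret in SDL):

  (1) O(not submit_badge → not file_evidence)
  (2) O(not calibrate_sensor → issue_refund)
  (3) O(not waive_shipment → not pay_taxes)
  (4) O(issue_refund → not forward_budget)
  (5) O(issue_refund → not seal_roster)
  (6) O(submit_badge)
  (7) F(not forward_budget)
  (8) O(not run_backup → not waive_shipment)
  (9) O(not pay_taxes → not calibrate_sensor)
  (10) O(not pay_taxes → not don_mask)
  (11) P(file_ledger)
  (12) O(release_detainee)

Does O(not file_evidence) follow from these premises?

Premise 1 is O(not submit_badge → not file_evidence), but O(not submit_badge) is not derivable from the premises, so it does not yield O(not file_evidence).
No other premise forces O(not file_evidence). An ideal world satisfying every premise can still have not file_evidence false, so O(not file_evidence) is not derivable.

No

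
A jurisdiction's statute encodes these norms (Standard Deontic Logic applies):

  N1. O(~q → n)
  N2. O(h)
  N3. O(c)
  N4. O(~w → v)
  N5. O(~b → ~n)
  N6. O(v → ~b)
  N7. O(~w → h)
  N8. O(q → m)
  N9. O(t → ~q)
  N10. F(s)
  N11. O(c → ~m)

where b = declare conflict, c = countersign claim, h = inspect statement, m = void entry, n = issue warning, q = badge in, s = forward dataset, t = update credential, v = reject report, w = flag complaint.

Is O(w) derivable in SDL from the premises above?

Premise 3 states O(c) outright.
From O(c) and premise 11, O(c → ~m), we obtain O(~m).
Premise 8, O(q → m), contraposes to O(~m → ~q); with O(~m) we get O(~q).
Premise 1 is O(~q → n); since O(~q), deontic closure gives O(n).
The contrapositive of premise 5 (O(~b → ~n)) is O(n → b), and O(n) is already established, so O(b).
Premise 6, O(v → ~b), contraposes to O(b → ~v); with O(b) we get O(~v).
Premise 4 is O(~w → v); contrapositively O(~v → w). Since O(~v) holds, K gives O(w).
Premises 2, 7, 9, 10 do not contribute to this derivation.
So O(w) follows.

Yes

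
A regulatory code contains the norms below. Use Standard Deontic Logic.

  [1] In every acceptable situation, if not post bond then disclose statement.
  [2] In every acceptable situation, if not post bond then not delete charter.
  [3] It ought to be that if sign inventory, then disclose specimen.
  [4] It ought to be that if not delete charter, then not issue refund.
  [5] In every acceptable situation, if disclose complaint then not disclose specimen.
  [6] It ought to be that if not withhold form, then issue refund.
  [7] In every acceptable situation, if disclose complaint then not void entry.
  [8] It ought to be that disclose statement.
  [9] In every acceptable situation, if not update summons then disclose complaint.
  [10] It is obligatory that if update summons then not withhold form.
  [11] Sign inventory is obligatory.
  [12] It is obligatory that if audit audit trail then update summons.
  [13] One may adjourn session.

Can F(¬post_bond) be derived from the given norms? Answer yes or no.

Premise 11 gives O(sign_inventory).
From O(sign_inventory) and premise 3, O(sign_inventory → disclose_specimen), we obtain O(disclose_specimen).
Premise 5, O(disclose_complaint → ¬disclose_specimen), contraposes to O(disclose_specimen → ¬disclose_complaint); with O(disclose_specimen) we get O(¬disclose_complaint).
Premise 9 is O(¬update_summons → disclose_complaint); contrapositively O(¬disclose_complaint → update_summons). Since O(¬disclose_complaint) holds, K gives O(update_summons).
Premise 10 is O(update_summons → ¬withhold_form); since O(update_summons), deontic closure gives O(¬withhold_form).
From O(¬withhold_form) and premise 6, O(¬withhold_form → issue_refund), we obtain O(issue_refund).
Premise 4 is O(¬delete_charter → ¬issue_refund); contrapositively O(issue_refund → delete_charter). Since O(issue_refund) holds, K gives O(delete_charter).
Premise 2 is O(¬post_bond → ¬delete_charter); contrapositively O(delete_charter → post_bond). Since O(delete_charter) holds, K gives O(post_bond).
Premises 1, 7, 8, 12, 13 do not contribute to this derivation.
So O(post_bond) holds, i.e. F(¬post_bond). The claim follows.

Yes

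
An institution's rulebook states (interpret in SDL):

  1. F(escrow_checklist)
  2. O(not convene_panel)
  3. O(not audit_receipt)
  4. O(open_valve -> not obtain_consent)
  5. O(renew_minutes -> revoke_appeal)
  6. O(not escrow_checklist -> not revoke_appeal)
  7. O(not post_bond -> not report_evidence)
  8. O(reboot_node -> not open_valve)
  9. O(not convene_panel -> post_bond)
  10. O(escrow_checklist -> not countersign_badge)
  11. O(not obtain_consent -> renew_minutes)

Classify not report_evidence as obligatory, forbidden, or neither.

Premise 7 is O(not post_bond -> not report_evidence), but O(not post_bond) is not derivable from the premises, so it does not yield O(not report_evidence).
No premise or chain of K-axiom applications forces O(not report_evidence), and none forces O(report_evidence). So not report_evidence is neither obligatory nor forbidden under these norms.

Neither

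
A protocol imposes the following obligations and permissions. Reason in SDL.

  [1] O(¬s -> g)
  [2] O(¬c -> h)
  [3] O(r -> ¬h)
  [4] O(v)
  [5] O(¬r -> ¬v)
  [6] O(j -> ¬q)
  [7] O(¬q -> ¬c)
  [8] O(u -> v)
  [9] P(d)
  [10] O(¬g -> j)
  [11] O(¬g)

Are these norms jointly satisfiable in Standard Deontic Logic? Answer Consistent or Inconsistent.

Premise 4 states O(v) outright.
The contrapositive of premise 5 (O(¬r -> ¬v)) is O(v -> r), and O(v) is already established, so O(r).
From O(r) and premise 3, O(r -> ¬h), we obtain O(¬h).
Premise 2 is O(¬c -> h); contrapositively O(¬h -> c). Since O(¬h) holds, K gives O(c).
Premise 7, O(¬q -> ¬c), contraposes to O(c -> q); with O(c) we get O(q).
The contrapositive of premise 6 (O(j -> ¬q)) is O(q -> ¬j), and O(q) is already established, so O(¬j).
Premise 10 is O(¬g -> j); contrapositively O(¬j -> g). Since O(¬j) holds, K gives O(g).
Yet premise 11 states O(¬g).
We now have both O(g) and O(¬g) — g is simultaneously obligatory and forbidden, violating the D-axiom.

Inconsistent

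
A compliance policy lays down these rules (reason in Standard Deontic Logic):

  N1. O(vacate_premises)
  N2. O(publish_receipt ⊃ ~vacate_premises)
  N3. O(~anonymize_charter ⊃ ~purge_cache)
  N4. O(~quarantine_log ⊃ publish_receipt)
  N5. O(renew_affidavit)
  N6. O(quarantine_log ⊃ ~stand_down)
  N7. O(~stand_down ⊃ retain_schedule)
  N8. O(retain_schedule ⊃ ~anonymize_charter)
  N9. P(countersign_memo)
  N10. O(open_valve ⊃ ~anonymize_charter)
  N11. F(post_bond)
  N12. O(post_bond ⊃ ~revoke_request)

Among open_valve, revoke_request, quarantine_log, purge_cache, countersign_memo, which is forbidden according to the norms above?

purge_cache

Premise 1 gives O(vacate_premises).
Premise 2 is O(publish_receipt ⊃ ~vacate_premises); contrapositively O(vacate_premises ⊃ ~publish_receipt). Since O(vacate_premises) holds, K gives O(~publish_receipt).
Premise 4 is O(~quarantine_log ⊃ publish_receipt); contrapositively O(~publish_receipt ⊃ quarantine_log). Since O(~publish_receipt) holds, K gives O(quarantine_log).
Applying K to premise 6 (O(quarantine_log ⊃ ~stand_down)) and O(quarantine_log) yields O(~stand_down).
With premise 7, O(~stand_down ⊃ retain_schedule), the K-axiom yields O(retain_schedule).
From O(retain_schedule) and premise 8, O(retain_schedule ⊃ ~anonymize_charter), we obtain O(~anonymize_charter).
Applying K to premise 3 (O(~anonymize_charter ⊃ ~purge_cache)) and O(~anonymize_charter) yields O(~purge_cache).
So O(~purge_cache) holds, i.e. purge_cache is forbidden. None of the other listed options is forbidden under the premises.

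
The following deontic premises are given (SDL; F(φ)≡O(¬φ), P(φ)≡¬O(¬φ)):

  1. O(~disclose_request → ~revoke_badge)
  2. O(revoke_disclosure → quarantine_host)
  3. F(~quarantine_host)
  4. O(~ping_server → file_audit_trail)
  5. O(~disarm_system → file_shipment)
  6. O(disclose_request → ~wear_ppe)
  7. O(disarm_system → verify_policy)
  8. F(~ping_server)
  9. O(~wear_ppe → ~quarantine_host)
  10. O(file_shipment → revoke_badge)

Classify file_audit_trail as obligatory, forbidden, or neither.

Neither

Premise 4 is O(~ping_server → file_audit_trail), but O(~ping_server) is not derivable from the premises, so it does not yield O(file_audit_trail).
No premise or chain of K-axiom applications forces O(file_audit_trail), and none forces O(~file_audit_trail). So file_audit_trail is neither obligatory nor forbidden under these norms.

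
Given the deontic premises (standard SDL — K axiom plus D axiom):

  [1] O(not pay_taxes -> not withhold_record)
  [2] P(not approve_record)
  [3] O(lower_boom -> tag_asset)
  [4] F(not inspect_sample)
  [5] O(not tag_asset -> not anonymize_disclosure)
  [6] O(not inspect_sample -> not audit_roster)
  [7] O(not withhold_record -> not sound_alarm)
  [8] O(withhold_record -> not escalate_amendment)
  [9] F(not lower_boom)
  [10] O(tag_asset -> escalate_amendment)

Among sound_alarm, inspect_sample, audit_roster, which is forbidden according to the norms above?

sound_alarm

F(not lower_boom) at premise 9 means O(lower_boom).
Premise 3 is O(lower_boom -> tag_asset); since O(lower_boom), deontic closure gives O(tag_asset).
From O(tag_asset) and premise 10, O(tag_asset -> escalate_amendment), we obtain O(escalate_amendment).
Premise 8, O(withhold_record -> not escalate_amendment), contraposes to O(escalate_amendment -> not withhold_record); with O(escalate_amendment) we get O(not withhold_record).
Applying K to premise 7 (O(not withhold_record -> not sound_alarm)) and O(not withhold_record) yields O(not sound_alarm).
So O(not sound_alarm) holds, i.e. sound_alarm is forbidden. None of the other listed options is forbidden under the premises.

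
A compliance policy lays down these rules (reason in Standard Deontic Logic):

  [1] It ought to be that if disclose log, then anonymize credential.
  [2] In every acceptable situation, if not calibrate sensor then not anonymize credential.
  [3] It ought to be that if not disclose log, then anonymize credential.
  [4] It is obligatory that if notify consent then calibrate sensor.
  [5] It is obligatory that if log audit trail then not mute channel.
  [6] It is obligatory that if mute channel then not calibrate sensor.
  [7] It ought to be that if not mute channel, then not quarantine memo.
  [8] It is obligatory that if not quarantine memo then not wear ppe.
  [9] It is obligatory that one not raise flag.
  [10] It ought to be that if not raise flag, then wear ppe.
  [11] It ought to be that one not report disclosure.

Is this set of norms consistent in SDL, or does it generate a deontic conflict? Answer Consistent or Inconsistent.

By case analysis on ¬disclose_log: premise 3 gives O(¬disclose_log → anonymize_credential) and premise 1 gives O(disclose_log → anonymize_credential), so O(anonymize_credential) either way.
The contrapositive of premise 2 (O(¬calibrate_sensor → ¬anonymize_credential)) is O(anonymize_credential → calibrate_sensor), and O(anonymize_credential) is already established, so O(calibrate_sensor).
The contrapositive of premise 6 (O(mute_channel → ¬calibrate_sensor)) is O(calibrate_sensor → ¬mute_channel), and O(calibrate_sensor) is already established, so O(¬mute_channel).
Applying K to premise 7 (O(¬mute_channel → ¬quarantine_memo)) and O(¬mute_channel) yields O(¬quarantine_memo).
From O(¬quarantine_memo) and premise 8, O(¬quarantine_memo → ¬wear_ppe), we obtain O(¬wear_ppe).
The contrapositive of premise 10 (O(¬raise_flag → wear_ppe)) is O(¬wear_ppe → raise_flag), and O(¬wear_ppe) is already established, so O(raise_flag).
Yet premise 9 states O(¬raise_flag).
We now have both O(raise_flag) and O(¬raise_flag) — raise_flag is simultaneously obligatory and forbidden, violating the D-axiom.

Inconsistent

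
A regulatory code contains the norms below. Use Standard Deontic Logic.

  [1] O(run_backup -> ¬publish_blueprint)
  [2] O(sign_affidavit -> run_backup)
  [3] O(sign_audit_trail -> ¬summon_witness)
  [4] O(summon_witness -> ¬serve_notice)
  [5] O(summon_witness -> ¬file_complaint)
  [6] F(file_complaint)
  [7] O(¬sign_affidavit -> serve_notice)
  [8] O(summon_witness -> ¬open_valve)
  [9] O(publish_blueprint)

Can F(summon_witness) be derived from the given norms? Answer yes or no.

From premise 9 we have O(publish_blueprint).
Premise 1, O(run_backup -> ¬publish_blueprint), contraposes to O(publish_blueprint -> ¬run_backup); with O(publish_blueprint) we get O(¬run_backup).
Premise 2 is O(sign_affidavit -> run_backup); contrapositively O(¬run_backup -> ¬sign_affidavit). Since O(¬run_backup) holds, K gives O(¬sign_affidavit).
From O(¬sign_affidavit) and premise 7, O(¬sign_affidavit -> serve_notice), we obtain O(serve_notice).
Premise 4, O(summon_witness -> ¬serve_notice), contraposes to O(serve_notice -> ¬summon_witness); with O(serve_notice) we get O(¬summon_witness).
Premises 3, 5, 6, 8 do not contribute to this derivation.
So O(¬summon_witness) holds, i.e. F(summon_witness). The claim follows.

Yes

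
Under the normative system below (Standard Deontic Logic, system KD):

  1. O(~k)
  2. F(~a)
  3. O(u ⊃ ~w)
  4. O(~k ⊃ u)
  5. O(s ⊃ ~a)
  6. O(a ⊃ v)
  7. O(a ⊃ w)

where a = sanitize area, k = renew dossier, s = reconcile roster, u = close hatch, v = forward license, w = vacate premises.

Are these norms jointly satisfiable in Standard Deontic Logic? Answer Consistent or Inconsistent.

Premise 1 gives O(~k).
Applying K to premise 4 (O(~k ⊃ u)) and O(~k) yields O(u).
From O(u) and premise 3, O(u ⊃ ~w), we obtain O(~w).
Premise 7 is O(a ⊃ w); contrapositively O(~w ⊃ ~a). Since O(~w) holds, K gives O(~a).
However, F(~a) at premise 2 amounts to O(a).
We now have both O(~a) and O(a) — a is simultaneously obligatory and forbidden, violating the D-axiom.

Inconsistent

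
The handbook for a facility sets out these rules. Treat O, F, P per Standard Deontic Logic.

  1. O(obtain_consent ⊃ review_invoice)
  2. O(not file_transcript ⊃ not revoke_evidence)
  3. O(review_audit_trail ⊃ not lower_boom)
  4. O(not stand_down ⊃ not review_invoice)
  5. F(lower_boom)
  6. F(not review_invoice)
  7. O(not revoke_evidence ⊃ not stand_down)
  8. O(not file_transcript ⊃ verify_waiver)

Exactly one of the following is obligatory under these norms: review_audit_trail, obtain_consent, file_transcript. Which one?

file_transcript

Premise 6 is F(not review_invoice), i.e. O(review_invoice).
Premise 4, O(not stand_down ⊃ not review_invoice), contraposes to O(review_invoice ⊃ stand_down); with O(review_invoice) we get O(stand_down).
Premise 7 is O(not revoke_evidence ⊃ not stand_down); contrapositively O(stand_down ⊃ revoke_evidence). Since O(stand_down) holds, K gives O(revoke_evidence).
Premise 2 is O(not file_transcript ⊃ not revoke_evidence); contrapositively O(revoke_evidence ⊃ file_transcript). Since O(revoke_evidence) holds, K gives O(file_transcript).
So O(file_transcript) holds — file_transcript is obligatory. None of the other listed options is made obligatory by any chain of premises.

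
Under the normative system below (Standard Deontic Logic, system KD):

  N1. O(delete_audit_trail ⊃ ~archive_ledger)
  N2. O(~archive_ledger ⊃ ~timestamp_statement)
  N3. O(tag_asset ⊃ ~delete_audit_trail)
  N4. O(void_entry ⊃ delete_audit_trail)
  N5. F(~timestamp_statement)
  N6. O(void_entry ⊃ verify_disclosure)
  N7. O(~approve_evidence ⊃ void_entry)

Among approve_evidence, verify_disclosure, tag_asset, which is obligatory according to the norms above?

approve_evidence

F(~timestamp_statement) at premise 5 means O(timestamp_statement).
Premise 2, O(~archive_ledger ⊃ ~timestamp_statement), contraposes to O(timestamp_statement ⊃ archive_ledger); with O(timestamp_statement) we get O(archive_ledger).
Premise 1 is O(delete_audit_trail ⊃ ~archive_ledger); contrapositively O(archive_ledger ⊃ ~delete_audit_trail). Since O(archive_ledger) holds, K gives O(~delete_audit_trail).
The contrapositive of premise 4 (O(void_entry ⊃ delete_audit_trail)) is O(~delete_audit_trail ⊃ ~void_entry), and O(~delete_audit_trail) is already established, so O(~void_entry).
Premise 7 is O(~approve_evidence ⊃ void_entry); contrapositively O(~void_entry ⊃ approve_evidence). Since O(~void_entry) holds, K gives O(approve_evidence).
So O(approve_evidence) holds — approve_evidence is obligatory. None of the other listed options is made obligatory by any chain of premises.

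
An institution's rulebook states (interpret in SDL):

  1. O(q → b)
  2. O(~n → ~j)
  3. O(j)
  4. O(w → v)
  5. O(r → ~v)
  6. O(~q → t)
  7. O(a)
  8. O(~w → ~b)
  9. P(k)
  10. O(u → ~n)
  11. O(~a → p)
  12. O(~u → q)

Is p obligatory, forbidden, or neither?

Neither

Premise 11 is O(~a → p), but O(~a) is not derivable from the premises, so it does not yield O(p).
No premise or chain of K-axiom applications forces O(p), and none forces O(~p). So p is neither obligatory nor forbidden under these norms.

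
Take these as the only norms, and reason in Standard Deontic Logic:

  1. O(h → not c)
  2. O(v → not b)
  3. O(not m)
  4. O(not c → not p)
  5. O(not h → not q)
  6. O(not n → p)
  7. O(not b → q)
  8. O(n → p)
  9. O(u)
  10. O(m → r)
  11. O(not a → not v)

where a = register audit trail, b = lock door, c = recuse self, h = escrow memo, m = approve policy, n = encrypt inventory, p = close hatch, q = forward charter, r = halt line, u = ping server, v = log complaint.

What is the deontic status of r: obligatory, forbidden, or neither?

Neither

Premise 10 is O(m → r), but O(m) is not derivable from the premises, so it does not yield O(r).
No premise or chain of K-axiom applications forces O(r), and none forces O(not r). So r is neither obligatory nor forbidden under these norms.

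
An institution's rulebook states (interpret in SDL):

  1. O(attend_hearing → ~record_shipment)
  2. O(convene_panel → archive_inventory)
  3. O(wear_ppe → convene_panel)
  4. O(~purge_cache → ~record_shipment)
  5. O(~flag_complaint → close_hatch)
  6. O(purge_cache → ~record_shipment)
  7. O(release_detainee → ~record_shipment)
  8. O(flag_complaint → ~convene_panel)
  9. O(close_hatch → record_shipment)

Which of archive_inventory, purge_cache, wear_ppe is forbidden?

wear_ppe

Premises 4 and 6 are O(~purge_cache → ~record_shipment) and O(purge_cache → ~record_shipment); every ideal world satisfies ~purge_cache or purge_cache, so in either case ~record_shipment holds — hence O(~record_shipment).
The contrapositive of premise 9 (O(close_hatch → record_shipment)) is O(~record_shipment → ~close_hatch), and O(~record_shipment) is already established, so O(~close_hatch).
Premise 5 is O(~flag_complaint → close_hatch); contrapositively O(~close_hatch → flag_complaint). Since O(~close_hatch) holds, K gives O(flag_complaint).
Applying K to premise 8 (O(flag_complaint → ~convene_panel)) and O(flag_complaint) yields O(~convene_panel).
Premise 3, O(wear_ppe → convene_panel), contraposes to O(~convene_panel → ~wear_ppe); with O(~convene_panel) we get O(~wear_ppe).
So O(~wear_ppe) holds, i.e. wear_ppe is forbidden. None of the other listed options is forbidden under the premises.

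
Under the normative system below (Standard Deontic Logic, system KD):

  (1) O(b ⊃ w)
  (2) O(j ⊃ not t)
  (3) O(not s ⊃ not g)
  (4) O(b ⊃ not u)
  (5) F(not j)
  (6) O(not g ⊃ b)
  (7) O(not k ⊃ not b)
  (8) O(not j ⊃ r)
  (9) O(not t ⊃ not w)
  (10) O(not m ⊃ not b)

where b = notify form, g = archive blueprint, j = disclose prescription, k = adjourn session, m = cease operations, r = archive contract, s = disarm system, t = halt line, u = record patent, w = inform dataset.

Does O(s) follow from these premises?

Premise 5, F(not j), is equivalent to O(j).
Applying K to premise 2 (O(j ⊃ not t)) and O(j) yields O(not t).
Applying K to premise 9 (O(not t ⊃ not w)) and O(not t) yields O(not w).
Premise 1, O(b ⊃ w), contraposes to O(not w ⊃ not b); with O(not w) we get O(not b).
The contrapositive of premise 6 (O(not g ⊃ b)) is O(not b ⊃ g), and O(not b) is already established, so O(g).
Premise 3, O(not s ⊃ not g), contraposes to O(g ⊃ s); with O(g) we get O(s).
Premises 4, 7, 8, 10 do not contribute to this derivation.
So O(s) follows.

Yes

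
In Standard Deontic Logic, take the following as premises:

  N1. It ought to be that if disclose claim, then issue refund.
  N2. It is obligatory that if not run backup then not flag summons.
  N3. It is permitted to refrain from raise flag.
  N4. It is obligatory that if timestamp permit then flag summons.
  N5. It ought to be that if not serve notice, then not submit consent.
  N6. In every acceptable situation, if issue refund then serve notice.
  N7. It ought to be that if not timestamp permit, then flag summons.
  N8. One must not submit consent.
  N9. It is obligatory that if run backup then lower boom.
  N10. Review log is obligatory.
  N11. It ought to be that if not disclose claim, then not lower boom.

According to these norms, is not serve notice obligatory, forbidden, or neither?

By case analysis on ¬timestamp_permit: premise 7 gives O(¬timestamp_permit → flag_summons) and premise 4 gives O(timestamp_permit → flag_summons), so O(flag_summons) either way.
The contrapositive of premise 2 (O(¬run_backup → ¬flag_summons)) is O(flag_summons → run_backup), and O(flag_summons) is already established, so O(run_backup).
Applying K to premise 9 (O(run_backup → lower_boom)) and O(run_backup) yields O(lower_boom).
Premise 11, O(¬disclose_claim → ¬lower_boom), contraposes to O(lower_boom → disclose_claim); with O(lower_boom) we get O(disclose_claim).
Applying K to premise 1 (O(disclose_claim → issue_refund)) and O(disclose_claim) yields O(issue_refund).
From O(issue_refund) and premise 6, O(issue_refund → serve_notice), we obtain O(serve_notice).
Premises 3, 5, 8, 10 do not contribute to this derivation.
Thus O(serve_notice), which is F(¬serve_notice): ¬serve_notice is forbidden.

Forbidden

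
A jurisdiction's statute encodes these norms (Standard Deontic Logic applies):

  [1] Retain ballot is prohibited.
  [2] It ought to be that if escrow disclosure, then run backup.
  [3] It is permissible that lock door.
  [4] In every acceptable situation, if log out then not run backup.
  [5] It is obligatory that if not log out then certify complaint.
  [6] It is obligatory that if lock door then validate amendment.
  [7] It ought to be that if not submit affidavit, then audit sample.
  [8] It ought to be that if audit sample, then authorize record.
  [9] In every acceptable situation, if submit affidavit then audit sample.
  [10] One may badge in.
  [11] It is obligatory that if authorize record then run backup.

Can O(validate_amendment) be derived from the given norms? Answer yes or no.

Premise 6 is O(lock_door → validate_amendment), but O(lock_door) is not derivable from the premises (the permission P(lock_door) asserts only ¬O(¬lock_door), not O(lock_door)), so it does not yield O(validate_amendment).
No other premise forces O(validate_amendment). An ideal world satisfying every premise can still have validate_amendment false, so O(validate_amendment) is not derivable.

No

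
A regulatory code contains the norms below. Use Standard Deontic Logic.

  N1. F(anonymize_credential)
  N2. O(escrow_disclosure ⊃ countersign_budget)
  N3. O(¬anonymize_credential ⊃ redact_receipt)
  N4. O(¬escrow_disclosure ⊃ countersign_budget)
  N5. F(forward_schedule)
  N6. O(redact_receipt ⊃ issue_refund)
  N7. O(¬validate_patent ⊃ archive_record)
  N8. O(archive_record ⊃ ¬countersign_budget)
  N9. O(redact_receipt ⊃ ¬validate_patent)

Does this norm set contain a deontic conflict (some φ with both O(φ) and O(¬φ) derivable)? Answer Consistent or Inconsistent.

Inconsistent

Premises 2 and 4 are O(escrow_disclosure ⊃ countersign_budget) and O(¬escrow_disclosure ⊃ countersign_budget); every ideal world satisfies escrow_disclosure or ¬escrow_disclosure, so in either case countersign_budget holds — hence O(countersign_budget).
Premise 8, O(archive_record ⊃ ¬countersign_budget), contraposes to O(countersign_budget ⊃ ¬archive_record); with O(countersign_budget) we get O(¬archive_record).
The contrapositive of premise 7 (O(¬validate_patent ⊃ archive_record)) is O(¬archive_record ⊃ validate_patent), and O(¬archive_record) is already established, so O(validate_patent).
Premise 9 is O(redact_receipt ⊃ ¬validate_patent); contrapositively O(validate_patent ⊃ ¬redact_receipt). Since O(validate_patent) holds, K gives O(¬redact_receipt).
Premise 3 is O(¬anonymize_credential ⊃ redact_receipt); contrapositively O(¬redact_receipt ⊃ anonymize_credential). Since O(¬redact_receipt) holds, K gives O(anonymize_credential).
But premise 1, F(anonymize_credential), means O(¬anonymize_credential).
We now have both O(anonymize_credential) and O(¬anonymize_credential) — anonymize_credential is simultaneously obligatory and forbidden, violating the D-axiom.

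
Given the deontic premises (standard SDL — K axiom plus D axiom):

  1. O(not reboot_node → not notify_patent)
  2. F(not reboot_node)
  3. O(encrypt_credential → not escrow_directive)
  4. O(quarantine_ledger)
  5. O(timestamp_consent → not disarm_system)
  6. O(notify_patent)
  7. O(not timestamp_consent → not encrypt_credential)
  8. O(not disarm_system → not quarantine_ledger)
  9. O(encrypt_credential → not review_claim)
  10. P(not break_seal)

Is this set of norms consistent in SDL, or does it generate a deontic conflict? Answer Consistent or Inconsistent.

Premise 1 is O(not reboot_node → not notify_patent), but O(not reboot_node) is not derivable from the premises, so it does not yield O(not notify_patent).
So O(not notify_patent) is not derivable, and the apparent clash with O(notify_patent) does not arise.
A world satisfying every obligation exists (e.g. break_seal=false, disarm_system=true, encrypt_credential=false, escrow_directive=false, notify_patent=true, quarantine_ledger=true, reboot_node=true, review_claim=false, timestamp_consent=false); no atom is both obligatory and forbidden, so the set is consistent.

Consistent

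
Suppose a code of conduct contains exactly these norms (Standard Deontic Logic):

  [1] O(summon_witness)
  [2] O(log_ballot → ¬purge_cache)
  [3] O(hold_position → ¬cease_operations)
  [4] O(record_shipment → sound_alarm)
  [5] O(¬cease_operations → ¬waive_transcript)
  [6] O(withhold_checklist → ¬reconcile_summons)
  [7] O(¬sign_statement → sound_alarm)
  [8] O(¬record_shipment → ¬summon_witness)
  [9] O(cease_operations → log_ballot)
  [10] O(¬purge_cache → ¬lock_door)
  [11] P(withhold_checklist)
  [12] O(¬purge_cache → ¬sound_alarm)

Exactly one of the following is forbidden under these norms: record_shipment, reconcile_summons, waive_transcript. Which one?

From premise 1 we have O(summon_witness).
The contrapositive of premise 8 (O(¬record_shipment → ¬summon_witness)) is O(summon_witness → record_shipment), and O(summon_witness) is already established, so O(record_shipment).
From O(record_shipment) and premise 4, O(record_shipment → sound_alarm), we obtain O(sound_alarm).
The contrapositive of premise 12 (O(¬purge_cache → ¬sound_alarm)) is O(sound_alarm → purge_cache), and O(sound_alarm) is already established, so O(purge_cache).
Premise 2 is O(log_ballot → ¬purge_cache); contrapositively O(purge_cache → ¬log_ballot). Since O(purge_cache) holds, K gives O(¬log_ballot).
Premise 9 is O(cease_operations → log_ballot); contrapositively O(¬log_ballot → ¬cease_operations). Since O(¬log_ballot) holds, K gives O(¬cease_operations).
Applying K to premise 5 (O(¬cease_operations → ¬waive_transcript)) and O(¬cease_operations) yields O(¬waive_transcript).
So O(¬waive_transcript) holds, i.e. waive_transcript is forbidden. None of the other listed options is forbidden under the premises.

waive_transcript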